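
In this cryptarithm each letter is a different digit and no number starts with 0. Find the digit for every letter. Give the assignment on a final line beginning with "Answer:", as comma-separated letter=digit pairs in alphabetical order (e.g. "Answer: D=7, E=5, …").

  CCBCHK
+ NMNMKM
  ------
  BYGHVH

Step 1. [col 1: K + M ≡ H (mod 10)] M=6 is one option consistent with column 1 (K + M ≡ H (mod 10), carry-in 0) — take it. So M=6.
Step 2. [col 1: K + M ≡ H (mod 10)] K=2 is one option consistent with column 1 (K + M ≡ H (mod 10), carry-in 0) — take it ⇒ K=2.
Step 3. [col 1: K + M ≡ H (mod 10)] in column 1 we have K+M≡H with carry-in 0; given K=2, M=6 and digits 2,6 already taken and all letters distinct, that pins H to 8. So H=8.
Step 4. [col 2: H + K ≡ V (mod 10)] column 2 reads H+K+carry(0)=V with H=8, K=2; with digits 2,6,8 already taken and all letters distinct, the only value for V is 0 ⇒ V=0.
Step 5. [col 3: C + M ≡ H (mod 10)] column 3 reads C+M+carry(1)=H with M=6, H=8; with digits 0,2,6,8 already taken and all letters distinct, the only value for C is 1. So C=1.
Step 6. [col 4: B + N ≡ G (mod 10)] no forcing yet in column 4 (carry-in 0); B=5 is free and consistent — try it ⇒ B=5.
Step 7. [col 4: B + N ≡ G (mod 10)] N=4 is one option consistent with column 4 (B + N ≡ G (mod 10), carry-in 0) — take it ⇒ N=4.
Step 8. [col 4: B + N ≡ G (mod 10)] column 4: given B=5, N=4, carry-in 0, and digits 0,1,2,4,5,6,8 already taken and all letters distinct, B+N≡G (mod 10) forces G=9, so G=9.
Step 9. [col 5: C + M ≡ Y (mod 10)] column 5: given C=1, M=6, carry-in 0, and digits 0,1,2,4,5,6,8,9 already taken and all letters distinct, C+M≡Y (mod 10) forces Y=7 ⇒ Y=7.

Answer: B=5, C=1, G=9, H=8, K=2, M=6, N=4, V=0, Y=7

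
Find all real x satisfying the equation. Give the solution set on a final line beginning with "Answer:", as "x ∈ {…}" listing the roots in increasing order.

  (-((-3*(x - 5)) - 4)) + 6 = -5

Step 1. [(-((-3*(x - 5)) - 4)) + 6 = -5] subtract 6: x sits inside (… + 6). So sub: -((-3*(x - 5)) - 4) = -11.
Step 2. [-((-3*(x - 5)) - 4) = -11] LHS negated; negate both sides. So neg: (-3*(x - 5)) - 4 = 11.
Step 3. [(-3*(x - 5)) - 4 = 11] -4 is outermost — add 4 both sides ⇒ sub: -3*(x - 5) = 15.
Step 4. [-3*(x - 5) = 15] LHS = -3·(…); ÷-3 both sides. So div: x - 5 = -5.
Step 5. [x - 5 = -5] 5 comes off first (add 5), so sub: x = 0.

Answer: x ∈ {0}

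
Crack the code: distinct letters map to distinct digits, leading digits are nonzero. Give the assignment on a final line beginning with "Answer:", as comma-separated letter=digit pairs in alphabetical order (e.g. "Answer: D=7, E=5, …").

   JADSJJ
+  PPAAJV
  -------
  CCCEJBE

Step 1. [col 1: J + V ≡ E (mod 10)] no forcing yet in column 1 (carry-in 0); E=5 is free and consistent — try it ⇒ E=5.
Step 2. [col 1: J + V ≡ E (mod 10)] no forcing yet in column 1 (carry-in 0); V=2 is free and consistent — try it, so V=2.
Step 3. [col 1: J + V ≡ E (mod 10)] in column 1 we have J+V≡E with carry-in 0; given V=2, E=5 and digits 2,5 already taken and all letters distinct, that pins J to 3 ⇒ J=3.
Step 4. [C] adding two 6-digit numbers gives at most 6+1 digits, and here it does — C is that final carry and must be 1. So C=1.
Step 5. [col 2: J + J ≡ B (mod 10)] from column 2 (J=3, carry-in 0, digits 1,2,3,5 already taken and all letters distinct): B must equal 6. So B=6.
Step 6. [col 3: S + A ≡ J (mod 10)] column 3 (S + A ≡ J (mod 10), carry-in 0) doesn't pin A yet; pick A=4 and continue ⇒ A=4.
Step 7. [col 3: S + A ≡ J (mod 10)] column 3 reads S+A+carry(0)=J with A=4, J=3; with digits 1,2,3,4,5,6 already taken and all letters distinct, the only value for S is 9, so S=9.
Step 8. [col 4: D + A ≡ E (mod 10)] in column 4 we have D+A≡E with carry-in 1; given A=4, E=5 and digits 1,2,3,4,5,6,9 already taken and all letters distinct, that pins D to 0, so D=0.
Step 9. [col 5: A + P ≡ C (mod 10)] column 5 reads A+P+carry(0)=C with A=4, C=1; with digits 0,1,2,3,4,5,6,9 already taken and all letters distinct, the only value for P is 7. So P=7.

Answer: A=4, B=6, C=1, D=0, E=5, J=3, P=7, S=9, V=2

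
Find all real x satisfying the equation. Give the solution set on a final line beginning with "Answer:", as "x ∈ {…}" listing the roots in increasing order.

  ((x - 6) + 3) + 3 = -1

Step 1. [((x - 6) + 3) + 3 = -1] peel the +3: subtract 3 from each side, so sub: (x - 6) + 3 = -4.
Step 2. [(x - 6) + 3 = -4] +3 is outermost — subtract 3 both sides. So sub: x - 6 = -7.
Step 3. [x - 6 = -7] peel the -6: add 6 from each side. So sub: x = -1.

Answer: x ∈ {-1}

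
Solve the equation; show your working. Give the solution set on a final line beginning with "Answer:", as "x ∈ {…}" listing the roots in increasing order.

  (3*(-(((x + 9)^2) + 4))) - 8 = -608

Step 1. [(3*(-(((x + 9)^2) + 4))) - 8 = -608] add 8: x sits inside (… - 8), so sub: 3*(-(((x + 9)^2) + 4)) = -600.
Step 2. [3*(-(((x + 9)^2) + 4)) = -600] leading coefficient 3: divide by 3. So div: -(((x + 9)^2) + 4) = -200.
Step 3. [-(((x + 9)^2) + 4) = -200] LHS negated; negate both sides ⇒ neg: ((x + 9)^2) + 4 = 200.
Step 4. [((x + 9)^2) + 4 = 200] 4 comes off first (subtract 4) ⇒ sub: (x + 9)^2 = 196.
Step 5. [(x + 9)^2 = 196] √ both sides: 196 ≥ 0 gives two branches. So sqrt: x + 9 = 14 or -14.
Step 6. [x + 9 = 14 or -14] 9 comes off first (subtract 9) ⇒ sub: x = 5 or -23.

Answer: x ∈ {-23, 5}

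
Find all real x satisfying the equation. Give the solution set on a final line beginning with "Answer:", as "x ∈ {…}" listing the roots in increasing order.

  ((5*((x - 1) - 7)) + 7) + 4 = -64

Step 1. [((5*((x - 1) - 7)) + 7) + 4 = -64] +4 is outermost — subtract 4 both sides. So sub: (5*((x - 1) - 7)) + 7 = -68.
Step 2. [(5*((x - 1) - 7)) + 7 = -68] subtract 7: x sits inside (… + 7) ⇒ sub: 5*((x - 1) - 7) = -75.
Step 3. [5*((x - 1) - 7) = -75] leading coefficient 5: divide by 5 ⇒ div: (x - 1) - 7 = -15.
Step 4. [(x - 1) - 7 = -15] 7 comes off first (add 7) ⇒ sub: x - 1 = -8.
Step 5. [x - 1 = -8] the outer -1 inverts by adding 1 ⇒ sub: x = -7.

Answer: x ∈ {-7}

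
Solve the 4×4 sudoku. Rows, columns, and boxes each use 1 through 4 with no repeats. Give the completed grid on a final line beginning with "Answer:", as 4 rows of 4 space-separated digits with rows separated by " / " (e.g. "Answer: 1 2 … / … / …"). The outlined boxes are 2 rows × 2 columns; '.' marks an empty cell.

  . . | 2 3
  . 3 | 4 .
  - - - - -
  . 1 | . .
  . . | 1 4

Step 1. [r2c1∈{1,2}] 2 has one home in row 2: r2c1 ⇒ r2c1=2.
Step 2. [r3c1∈{3,4}] across row 3, 4 lands solely at r3c1. So r3c1=4.
Step 3. [r4c2∈{2}] r4c2's peers cover all but 2, so r4c2=2.
Step 4. [r3c4∈{2}] only 2 remains possible at r3c4. So r3c4=2.
Step 5. [r1c1∈{1}] only 1 remains possible at r1c1. So r1c1=1.
Step 6. [r2c4∈{1}] r2c4 has the single candidate 1 ⇒ r2c4=1.
Step 7. [r1c2∈{4}] r1c2 is down to just 4. So r1c2=4.
Step 8. [r4c1∈{3}] r4c1 has the single candidate 3, so r4c1=3.
Step 9. [r3c3∈{3}] only 3 remains possible at r3c3. So r3c3=3.

Answer: 1 4 2 3 / 2 3 4 1 / 4 1 3 2 / 3 2 1 4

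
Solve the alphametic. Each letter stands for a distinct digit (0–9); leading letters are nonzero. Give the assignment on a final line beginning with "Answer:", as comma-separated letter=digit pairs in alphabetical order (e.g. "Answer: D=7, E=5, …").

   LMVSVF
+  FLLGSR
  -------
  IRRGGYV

Step 1. [I] I is the leading digit of a 7-digit sum of two 6-digit numbers; the final carry is exactly 1. So I=1.
Step 2. [col 1: F + R ≡ V (mod 10)] no forcing yet in column 1 (carry-in 0); F=8 is free and consistent — try it, so F=8.
Step 3. [col 1: F + R ≡ V (mod 10)] column 1 (F + R ≡ V (mod 10), carry-in 0) doesn't pin V yet; pick V=2 and continue, so V=2.
Step 4. [col 1: F + R ≡ V (mod 10)] column 1 reads F+R+carry(0)=V with F=8, V=2; with digits 1,2,8 already taken and all letters distinct, the only value for R is 4. So R=4.
Step 5. [col 2: V + S ≡ Y (mod 10)] Y=3 is one option consistent with column 2 (V + S ≡ Y (mod 10), carry-in 1) — take it ⇒ Y=3.
Step 6. [col 2: V + S ≡ Y (mod 10)] from column 2 (V=2, Y=3, carry-in 1, digits 1,2,3,4,8 already taken and all letters distinct): S must equal 0 ⇒ S=0.
Step 7. [col 3: S + G ≡ G (mod 10)] G=7 is one option consistent with column 3 (S + G ≡ G (mod 10), carry-in 0) — take it, so G=7.
Step 8. [col 4: V + L ≡ G (mod 10)] column 4: given V=2, G=7, carry-in 0, and digits 0,1,2,3,4,7,8 already taken and all letters distinct, V+L≡G (mod 10) forces L=5. So L=5.
Step 9. [col 5: M + L ≡ R (mod 10)] in column 5 we have M+L≡R with carry-in 0; given L=5, R=4 and digits 0,1,2,3,4,5,7,8 already taken and all letters distinct, that pins M to 9. So M=9.

Answer: F=8, G=7, I=1, L=5, M=9, R=4, S=0, V=2, Y=3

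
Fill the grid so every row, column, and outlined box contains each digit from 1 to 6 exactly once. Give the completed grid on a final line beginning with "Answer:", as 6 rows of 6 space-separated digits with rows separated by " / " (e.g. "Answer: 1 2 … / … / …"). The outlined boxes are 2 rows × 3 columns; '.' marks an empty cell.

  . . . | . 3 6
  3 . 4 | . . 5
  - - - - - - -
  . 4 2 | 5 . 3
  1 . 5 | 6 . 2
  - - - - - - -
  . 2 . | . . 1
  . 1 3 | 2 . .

Step 1. [r6c6∈{4}] nothing but 4 survives at r6c6, so r6c6=4.
Step 2. [r5c3∈{6}] only 6 remains possible at r5c3 ⇒ r5c3=6.
Step 3. [r6c1∈{5}] nothing but 5 survives at r6c1. So r6c1=5.
Step 4. [r2c4∈{1}] nothing but 1 survives at r2c4, so r2c4=1.
Step 5. [r1c1∈{2}] only 2 remains possible at r1c1. So r1c1=2.
Step 6. [r3c1∈{6}] r3c1 is down to just 6. So r3c1=6.
Step 7. [r3c5∈{1}] r3c5 is down to just 1 ⇒ r3c5=1.
Step 8. [r4c5∈{4}] nothing but 4 survives at r4c5, so r4c5=4.
Step 9. [r2c5∈{2}] nothing but 2 survives at r2c5, so r2c5=2.
Step 10. [r1c2∈{5}] nothing but 5 survives at r1c2 ⇒ r1c2=5.
Step 11. [r5c1∈{4}] r5c1 has the single candidate 4. So r5c1=4.
Step 12. [r4c2∈{3}] nothing but 3 survives at r4c2, so r4c2=3.
Step 13. [r5c5∈{5}] r5c5 has the single candidate 5, so r5c5=5.
Step 14. [r1c3∈{1}] r1c3's peers cover all but 1 ⇒ r1c3=1.
Step 15. [r5c4∈{3}] only 3 remains possible at r5c4, so r5c4=3.
Step 16. [r2c2∈{6}] r2c2's peers cover all but 6, so r2c2=6.
Step 17. [r1c4∈{4}] r1c4 has the single candidate 4 ⇒ r1c4=4.
Step 18. [r6c5∈{6}] only 6 remains possible at r6c5 ⇒ r6c5=6.

Answer: 2 5 1 4 3 6 / 3 6 4 1 2 5 / 6 4 2 5 1 3 / 1 3 5 6 4 2 / 4 2 6 3 5 1 / 5 1 3 2 6 4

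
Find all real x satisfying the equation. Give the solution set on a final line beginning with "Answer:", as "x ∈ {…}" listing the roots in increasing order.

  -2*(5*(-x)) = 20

Step 1. [-2*(5*(-x)) = 20] divide by the outer -2. So div: 5*(-x) = -10.
Step 2. [5*(-x) = -10] LHS = 5·(…); ÷5 both sides ⇒ div: -x = -2.
Step 3. [-x = -2] flip signs both sides, so neg: x = 2.

Answer: x ∈ {2}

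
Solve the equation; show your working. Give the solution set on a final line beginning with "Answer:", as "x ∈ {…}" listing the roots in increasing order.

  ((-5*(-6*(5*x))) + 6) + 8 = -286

Step 1. [((-5*(-6*(5*x))) + 6) + 8 = -286] +8 is outermost — subtract 8 both sides ⇒ sub: (-5*(-6*(5*x))) + 6 = -294.
Step 2. [(-5*(-6*(5*x))) + 6 = -294] +6 is outermost — subtract 6 both sides, so sub: -5*(-6*(5*x)) = -300.
Step 3. [-5*(-6*(5*x)) = -300] leading coefficient -5: divide by -5. So div: -6*(5*x) = 60.
Step 4. [-6*(5*x) = 60] leading coefficient -6: divide by -6. So div: 5*x = -10.
Step 5. [5*x = -10] 5·(inner) — divide through by 5. So div: x = -2.

Answer: x ∈ {-2}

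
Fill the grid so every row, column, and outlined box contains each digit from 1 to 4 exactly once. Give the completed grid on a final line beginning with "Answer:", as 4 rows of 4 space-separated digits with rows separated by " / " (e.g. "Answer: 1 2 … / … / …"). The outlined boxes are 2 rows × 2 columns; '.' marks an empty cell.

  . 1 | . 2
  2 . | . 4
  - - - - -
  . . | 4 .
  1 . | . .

Step 1. [r2c2∈{3}] r2c2 has the single candidate 3 ⇒ r2c2=3.
Step 2. [r4c3∈{2,3}] 2 has one home in col 3: r4c3 ⇒ r4c3=2.
Step 3. [r4c4∈{3}] only 3 remains possible at r4c4. So r4c4=3.
Step 4. [r1c3∈{3}] r1c3 is down to just 3 ⇒ r1c3=3.
Step 5. [r3c1∈{3}] r3c1's peers cover all but 3. So r3c1=3.
Step 6. [r3c4∈{1}] r3c4 has the single candidate 1. So r3c4=1.
Step 7. [r3c2∈{2}] r3c2's peers cover all but 2. So r3c2=2.
Step 8. [r4c2∈{4}] r4c2 is down to just 4 ⇒ r4c2=4.
Step 9. [r2c3∈{1}] r2c3 has the single candidate 1. So r2c3=1.
Step 10. [r1c1∈{4}] only 4 remains possible at r1c1 ⇒ r1c1=4.

Answer: 4 1 3 2 / 2 3 1 4 / 3 2 4 1 / 1 4 2 3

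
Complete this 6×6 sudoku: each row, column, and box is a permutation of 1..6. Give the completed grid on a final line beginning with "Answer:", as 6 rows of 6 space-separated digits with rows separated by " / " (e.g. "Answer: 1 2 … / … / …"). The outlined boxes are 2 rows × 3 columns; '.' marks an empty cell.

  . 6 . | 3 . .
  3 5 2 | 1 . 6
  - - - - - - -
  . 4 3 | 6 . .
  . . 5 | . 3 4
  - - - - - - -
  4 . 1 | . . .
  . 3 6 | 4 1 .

Step 1. [r5c2∈{2}] nothing but 2 survives at r5c2, so r5c2=2.
Step 2. [r6c6∈{2,5}] 2 has one home in row 6: r6c6, so r6c6=2.
Step 3. [r1c5∈{2,4,5}] 2 has one home in row 1: r1c5, so r1c5=2.
Step 4. [r5c4∈{5}] r5c4 is down to just 5 ⇒ r5c4=5.
Step 5. [r4c1∈{1,2,6}] r4c1 is the only open cell in row 4 admitting 6, so r4c1=6.
Step 6. [r3c6∈{1,5}] col 6 places 1 nowhere but r3c6 ⇒ r3c6=1.
Step 7. [r2c5∈{4}] r2c5's peers cover all but 4, so r2c5=4.
Step 8. [r3c5∈{5}] only 5 remains possible at r3c5 ⇒ r3c5=5.
Step 9. [r6c1∈{5}] r6c1's peers cover all but 5. So r6c1=5.
Step 10. [r5c5∈{6}] nothing but 6 survives at r5c5. So r5c5=6.
Step 11. [r1c1∈{1}] r1c1 has the single candidate 1, so r1c1=1.
Step 12. [r1c3∈{4}] r1c3's peers cover all but 4. So r1c3=4.
Step 13. [r4c2∈{1}] r4c2 is down to just 1. So r4c2=1.
Step 14. [r1c6∈{5}] r1c6 is down to just 5. So r1c6=5.
Step 15. [r5c6∈{3}] nothing but 3 survives at r5c6. So r5c6=3.
Step 16. [r3c1∈{2}] r3c1 has the single candidate 2, so r3c1=2.
Step 17. [r4c4∈{2}] only 2 remains possible at r4c4 ⇒ r4c4=2.

Answer: 1 6 4 3 2 5 / 3 5 2 1 4 6 / 2 4 3 6 5 1 / 6 1 5 2 3 4 / 4 2 1 5 6 3 / 5 3 6 4 1 2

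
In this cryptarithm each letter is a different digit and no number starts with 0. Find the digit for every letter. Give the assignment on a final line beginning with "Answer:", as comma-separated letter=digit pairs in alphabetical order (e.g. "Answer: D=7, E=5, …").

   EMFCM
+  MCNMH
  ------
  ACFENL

Step 1. [col 1: M + H ≡ L (mod 10)] L=2 is one option consistent with column 1 (M + H ≡ L (mod 10), carry-in 0) — take it ⇒ L=2.
Step 2. [A] adding two 5-digit numbers gives at most 5+1 digits, and here it does — A is that final carry and must be 1 ⇒ A=1.
Step 3. [col 1: M + H ≡ L (mod 10)] column 1 (M + H ≡ L (mod 10), carry-in 0) doesn't pin H yet; pick H=5 and continue. So H=5.
Step 4. [col 1: M + H ≡ L (mod 10)] column 1 reads M+H+carry(0)=L with H=5, L=2; with digits 1,2,5 already taken and all letters distinct, the only value for M is 7, so M=7.
Step 5. [col 2: C + M ≡ N (mod 10)] several values work for N in column 2 (C + M ≡ N (mod 10), carry-in 1); try N=4. So N=4.
Step 6. [col 2: C + M ≡ N (mod 10)] from column 2 (M=7, N=4, carry-in 1, digits 1,2,4,5,7 already taken and all letters distinct): C must equal 6 ⇒ C=6.
Step 7. [col 3: F + N ≡ E (mod 10)] no forcing yet in column 3 (carry-in 1); E=8 is free and consistent — try it, so E=8.
Step 8. [col 3: F + N ≡ E (mod 10)] column 3 reads F+N+carry(1)=E with N=4, E=8; with digits 1,2,4,5,6,7,8 already taken and all letters distinct, the only value for F is 3. So F=3.

Answer: A=1, C=6, E=8, F=3, H=5, L=2, M=7, N=4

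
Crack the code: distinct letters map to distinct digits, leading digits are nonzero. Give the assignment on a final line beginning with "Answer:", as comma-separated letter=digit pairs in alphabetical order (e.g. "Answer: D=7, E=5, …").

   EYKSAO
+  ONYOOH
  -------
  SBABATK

Step 1. [col 1: O + H ≡ K (mod 10)] H=3 is one option consistent with column 1 (O + H ≡ K (mod 10), carry-in 0) — take it. So H=3.
Step 2. [col 1: O + H ≡ K (mod 10)] column 1 (O + H ≡ K (mod 10), carry-in 0) doesn't pin K yet; pick K=8 and continue. So K=8.
Step 3. [col 1: O + H ≡ K (mod 10)] in column 1 we have O+H≡K with carry-in 0; given H=3, K=8 and digits 3,8 already taken and all letters distinct, that pins O to 5, so O=5.
Step 4. [S] S is the leading digit of a 7-digit sum of two 6-digit numbers; the final carry is exactly 1. So S=1.
Step 5. [col 2: A + O ≡ T (mod 10)] several values work for T in column 2 (A + O ≡ T (mod 10), carry-in 0); try T=2. So T=2.
Step 6. [col 2: A + O ≡ T (mod 10)] column 2 reads A+O+carry(0)=T with O=5, T=2; with digits 1,2,3,5,8 already taken and all letters distinct, the only value for A is 7. So A=7.
Step 7. [col 4: K + Y ≡ B (mod 10)] column 4: given K=8, carry-in 0, and digits 1,2,3,5,7,8 already taken and all letters distinct, K+Y≡B (mod 10) forces Y=6. So Y=6.
Step 8. [col 4: K + Y ≡ B (mod 10)] column 4 reads K+Y+carry(0)=B with K=8, Y=6; with digits 1,2,3,5,6,7,8 already taken and all letters distinct, the only value for B is 4 ⇒ B=4.
Step 9. [col 5: Y + N ≡ A (mod 10)] column 5: given Y=6, A=7, carry-in 1, and digits 1,2,3,4,5,6,7,8 already taken and all letters distinct, Y+N≡A (mod 10) forces N=0 ⇒ N=0.
Step 10. [col 6: E + O ≡ B (mod 10)] in column 6 we have E+O≡B with carry-in 0; given O=5, B=4 and digits 0,1,2,3,4,5,6,7,8 already taken and all letters distinct, that pins E to 9, so E=9.

Answer: A=7, B=4, E=9, H=3, K=8, N=0, O=5, S=1, T=2, Y=6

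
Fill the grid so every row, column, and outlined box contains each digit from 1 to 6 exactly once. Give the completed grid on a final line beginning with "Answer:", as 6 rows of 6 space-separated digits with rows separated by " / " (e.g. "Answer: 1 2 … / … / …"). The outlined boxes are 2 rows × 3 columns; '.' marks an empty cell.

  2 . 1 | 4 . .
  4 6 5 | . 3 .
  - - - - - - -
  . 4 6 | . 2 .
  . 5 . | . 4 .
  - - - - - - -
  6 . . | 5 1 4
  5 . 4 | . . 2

Step 1. [r6c4∈{3,6}] r6c4 is the only open cell in box 6 admitting 3. So r6c4=3.
Step 2. [r3c4∈{1}] nothing but 1 survives at r3c4, so r3c4=1.
Step 3. [r3c1∈{3}] only 3 remains possible at r3c1, so r3c1=3.
Step 4. [r5c2∈{2,3}] r5c2 is the only open cell in col 2 admitting 2 ⇒ r5c2=2.
Step 5. [r1c5∈{5,6}] in col 5, 5 fits only at r1c5, so r1c5=5.
Step 6. [r4c4∈{6}] r4c4's peers cover all but 6 ⇒ r4c4=6.
Step 7. [r4c1∈{1}] nothing but 1 survives at r4c1. So r4c1=1.
Step 8. [r6c5∈{6}] r6c5's peers cover all but 6, so r6c5=6.
Step 9. [r6c2∈{1}] only 1 remains possible at r6c2. So r6c2=1.
Step 10. [r5c3∈{3}] r5c3 has the single candidate 3, so r5c3=3.
Step 11. [r1c2∈{3}] r1c2 is down to just 3 ⇒ r1c2=3.
Step 12. [r1c6∈{6}] r1c6 has the single candidate 6. So r1c6=6.
Step 13. [r4c6∈{3}] r4c6 has the single candidate 3. So r4c6=3.
Step 14. [r3c6∈{5}] r3c6's peers cover all but 5 ⇒ r3c6=5.
Step 15. [r4c3∈{2}] r4c3 is down to just 2, so r4c3=2.
Step 16. [r2c4∈{2}] r2c4's peers cover all but 2, so r2c4=2.
Step 17. [r2c6∈{1}] only 1 remains possible at r2c6, so r2c6=1.

Answer: 2 3 1 4 5 6 / 4 6 5 2 3 1 / 3 4 6 1 2 5 / 1 5 2 6 4 3 / 6 2 3 5 1 4 / 5 1 4 3 6 2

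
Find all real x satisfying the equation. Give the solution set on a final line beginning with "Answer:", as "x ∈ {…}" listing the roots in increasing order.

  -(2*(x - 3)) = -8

Step 1. [-(2*(x - 3)) = -8] leading − — multiply by −1 ⇒ neg: 2*(x - 3) = 8.
Step 2. [2*(x - 3) = 8] 2 out front; divide by 2, so div: x - 3 = 4.
Step 3. [x - 3 = 4] peel the -3: add 3 from each side ⇒ sub: x = 7.

Answer: x ∈ {7}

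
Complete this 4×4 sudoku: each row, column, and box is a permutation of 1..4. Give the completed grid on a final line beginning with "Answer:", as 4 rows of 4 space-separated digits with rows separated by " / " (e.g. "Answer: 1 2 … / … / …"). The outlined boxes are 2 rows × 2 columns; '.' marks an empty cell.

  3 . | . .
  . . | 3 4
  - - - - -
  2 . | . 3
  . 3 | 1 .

Step 1. [r3c2∈{1,4}] row 3 places 1 nowhere but r3c2 ⇒ r3c2=1.
Step 2. [r1c3∈{2}] r1c3 has the single candidate 2. So r1c3=2.
Step 3. [r2c1∈{1}] r2c1 has the single candidate 1, so r2c1=1.
Step 4. [r4c1∈{4}] r4c1's peers cover all but 4 ⇒ r4c1=4.
Step 5. [r2c2∈{2}] r2c2 is down to just 2 ⇒ r2c2=2.
Step 6. [r1c2∈{4}] r1c2 has the single candidate 4 ⇒ r1c2=4.
Step 7. [r4c4∈{2}] nothing but 2 survives at r4c4, so r4c4=2.
Step 8. [r1c4∈{1}] r1c4 has the single candidate 1 ⇒ r1c4=1.
Step 9. [r3c3∈{4}] r3c3 is down to just 4, so r3c3=4.

Answer: 3 4 2 1 / 1 2 3 4 / 2 1 4 3 / 4 3 1 2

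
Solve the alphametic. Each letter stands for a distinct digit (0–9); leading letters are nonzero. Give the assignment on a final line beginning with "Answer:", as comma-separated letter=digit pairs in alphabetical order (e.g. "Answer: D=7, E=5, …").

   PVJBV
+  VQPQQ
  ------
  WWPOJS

Step 1. [col 1: V + Q ≡ S (mod 10)] several values work for Q in column 1 (V + Q ≡ S (mod 10), carry-in 0); try Q=7. So Q=7.
Step 2. [col 1: V + Q ≡ S (mod 10)] column 1 (V + Q ≡ S (mod 10), carry-in 0) doesn't pin V yet; pick V=6 and continue ⇒ V=6.
Step 3. [col 1: V + Q ≡ S (mod 10)] column 1 reads V+Q+carry(0)=S with V=6, Q=7; with digits 6,7 already taken and all letters distinct, the only value for S is 3, so S=3.
Step 4. [col 2: B + Q ≡ J (mod 10)] J=8 is one option consistent with column 2 (B + Q ≡ J (mod 10), carry-in 1) — take it, so J=8.
Step 5. [col 2: B + Q ≡ J (mod 10)] from column 2 (Q=7, J=8, carry-in 1, digits 3,6,7,8 already taken and all letters distinct): B must equal 0 ⇒ B=0.
Step 6. [col 3: J + P ≡ O (mod 10)] no forcing yet in column 3 (carry-in 0); O=2 is free and consistent — try it. So O=2.
Step 7. [col 3: J + P ≡ O (mod 10)] from column 3 (J=8, O=2, carry-in 0, digits 0,2,3,6,7,8 already taken and all letters distinct): P must equal 4, so P=4.
Step 8. [col 5: P + V ≡ W (mod 10)] from column 5 (P=4, V=6, carry-in 1, digits 0,2,3,4,6,7,8 already taken and all letters distinct): W must equal 1, so W=1.

Answer: B=0, J=8, O=2, P=4, Q=7, S=3, V=6, W=1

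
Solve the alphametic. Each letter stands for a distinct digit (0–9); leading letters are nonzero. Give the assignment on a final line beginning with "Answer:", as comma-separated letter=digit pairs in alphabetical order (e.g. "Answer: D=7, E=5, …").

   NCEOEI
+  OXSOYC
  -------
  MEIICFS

Step 1. [col 1: I + C ≡ S (mod 10)] column 1 (I + C ≡ S (mod 10), carry-in 0) doesn't pin C yet; pick C=4 and continue ⇒ C=4.
Step 2. [col 1: I + C ≡ S (mod 10)] no forcing yet in column 1 (carry-in 0); I=6 is free and consistent — try it ⇒ I=6.
Step 3. [col 1: I + C ≡ S (mod 10)] from column 1 (I=6, C=4, carry-in 0, digits 4,6 already taken and all letters distinct): S must equal 0, so S=0.
Step 4. [col 2: E + Y ≡ F (mod 10)] column 2 (E + Y ≡ F (mod 10), carry-in 1) doesn't pin E yet; pick E=5 and continue. So E=5.
Step 5. [M] M is the leading digit of a 7-digit sum of two 6-digit numbers; the final carry is exactly 1. So M=1.
Step 6. [col 2: E + Y ≡ F (mod 10)] several values work for Y in column 2 (E + Y ≡ F (mod 10), carry-in 1); try Y=3 ⇒ Y=3.
Step 7. [col 2: E + Y ≡ F (mod 10)] in column 2 we have E+Y≡F with carry-in 1; given E=5, Y=3 and digits 0,1,3,4,5,6 already taken and all letters distinct, that pins F to 9 ⇒ F=9.
Step 8. [col 3: O + O ≡ C (mod 10)] column 3 (O + O ≡ C (mod 10), carry-in 0) doesn't pin O yet; pick O=7 and continue ⇒ O=7.
Step 9. [col 5: C + X ≡ I (mod 10)] in column 5 we have C+X≡I with carry-in 0; given C=4, I=6 and digits 0,1,3,4,5,6,7,9 already taken and all letters distinct, that pins X to 2, so X=2.
Step 10. [col 6: N + O ≡ E (mod 10)] in column 6 we have N+O≡E with carry-in 0; given O=7, E=5 and digits 0,1,2,3,4,5,6,7,9 already taken and all letters distinct, that pins N to 8. So N=8.

Answer: C=4, E=5, F=9, I=6, M=1, N=8, O=7, S=0, X=2, Y=3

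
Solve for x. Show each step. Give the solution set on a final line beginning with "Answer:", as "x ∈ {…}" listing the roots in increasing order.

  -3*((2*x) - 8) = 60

Step 1. [-3*((2*x) - 8) = 60] leading coefficient -3: divide by -3, so div: (2*x) - 8 = -20.
Step 2. [(2*x) - 8 = -20] peel the -8: add 8 from each side. So sub: 2*x = -12.
Step 3. [2*x = -12] leading coefficient 2: divide by 2 ⇒ div: x = -6.

Answer: x ∈ {-6}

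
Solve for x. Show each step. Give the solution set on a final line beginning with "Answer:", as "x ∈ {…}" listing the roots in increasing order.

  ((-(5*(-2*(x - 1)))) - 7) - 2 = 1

Step 1. [((-(5*(-2*(x - 1)))) - 7) - 2 = 1] peel the -2: add 2 from each side ⇒ sub: (-(5*(-2*(x - 1)))) - 7 = 3.
Step 2. [(-(5*(-2*(x - 1)))) - 7 = 3] -7 is outermost — add 7 both sides ⇒ sub: -(5*(-2*(x - 1))) = 10.
Step 3. [-(5*(-2*(x - 1))) = 10] flip signs both sides, so neg: 5*(-2*(x - 1)) = -10.
Step 4. [5*(-2*(x - 1)) = -10] divide by the outer 5, so div: -2*(x - 1) = -2.
Step 5. [-2*(x - 1) = -2] -2·(inner) — divide through by -2. So div: x - 1 = 1.
Step 6. [x - 1 = 1] 1 comes off first (add 1), so sub: x = 2.

Answer: x ∈ {2}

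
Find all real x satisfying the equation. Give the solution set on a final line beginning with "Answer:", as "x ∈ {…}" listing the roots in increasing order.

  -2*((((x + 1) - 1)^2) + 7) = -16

Step 1. [-2*((((x + 1) - 1)^2) + 7) = -16] -2 out front; divide by -2. So div: (((x + 1) - 1)^2) + 7 = 8.
Step 2. [(((x + 1) - 1)^2) + 7 = 8] +7 is outermost — subtract 7 both sides, so sub: ((x + 1) - 1)^2 = 1.
Step 3. [((x + 1) - 1)^2 = 1] LHS squared, RHS 1 ≥ 0: apply √ (±), so sqrt: (x + 1) - 1 = 1 or -1.
Step 4. [(x + 1) - 1 = 1 or -1] add 1: x sits inside (… - 1). So sub: x + 1 = 2 or 0.
Step 5. [x + 1 = 2 or 0] 1 comes off first (subtract 1), so sub: x = 1 or -1.

Answer: x ∈ {-1, 1}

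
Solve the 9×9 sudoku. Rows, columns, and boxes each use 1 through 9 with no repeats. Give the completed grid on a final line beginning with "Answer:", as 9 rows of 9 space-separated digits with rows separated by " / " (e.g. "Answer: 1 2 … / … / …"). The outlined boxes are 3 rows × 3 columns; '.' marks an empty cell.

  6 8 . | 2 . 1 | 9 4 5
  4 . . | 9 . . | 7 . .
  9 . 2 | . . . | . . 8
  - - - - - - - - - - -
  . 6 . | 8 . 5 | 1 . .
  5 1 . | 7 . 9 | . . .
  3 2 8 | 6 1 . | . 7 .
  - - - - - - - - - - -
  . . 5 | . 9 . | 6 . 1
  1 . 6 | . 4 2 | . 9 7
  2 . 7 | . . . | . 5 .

Step 1. [r3c7∈{3}] r3c7 is down to just 3 ⇒ r3c7=3.
Step 2. [r7c4∈{3}] only 3 remains possible at r7c4, so r7c4=3.
Step 3. [r5c7∈{2,4,8}] 2 has one home in col 7: r5c7. So r5c7=2.
Step 4. [r2c6∈{3,6,8}] 3 has one home in col 6: r2c6 ⇒ r2c6=3.
Step 5. [r4c8∈{3}] nothing but 3 survives at r4c8, so r4c8=3.
Step 6. [r3c2∈{5,7}] r3c2 is the only open cell in col 2 admitting 7, so r3c2=7.
Step 7. [r2c5∈{5,6,8}] 8 has one home in row 2: r2c5 ⇒ r2c5=8.
Step 8. [r6c6∈{4}] r6c6's peers cover all but 4, so r6c6=4.
Step 9. [r9c7∈{4,8}] across col 7, 4 lands solely at r9c7 ⇒ r9c7=4.
Step 10. [r3c6∈{6}] r3c6 has the single candidate 6 ⇒ r3c6=6.
Step 11. [r4c3∈{4,9}] in col 3, 9 fits only at r4c3, so r4c3=9.
Step 12. [r5c8∈{6,8}] across row 5, 8 lands solely at r5c8 ⇒ r5c8=8.
Step 13. [r2c8∈{1,2,6}] across col 8, 6 lands solely at r2c8. So r2c8=6.
Step 14. [r3c4∈{4,5}] 4 has one home in row 3: r3c4, so r3c4=4.
Step 15. [r7c6∈{7,8}] 7 has one home in row 7: r7c6, so r7c6=7.
Step 16. [r5c3∈{4}] r5c3's peers cover all but 4. So r5c3=4.
Step 17. [r8c2∈{3}] r8c2's peers cover all but 3 ⇒ r8c2=3.
Step 18. [r9c5∈{6}] r9c5 is down to just 6 ⇒ r9c5=6.
Step 19. [r6c9∈{9}] r6c9 has the single candidate 9. So r6c9=9.
Step 20. [r2c2∈{5}] r2c2's peers cover all but 5 ⇒ r2c2=5.
Step 21. [r1c3∈{3}] r1c3 is down to just 3. So r1c3=3.
Step 22. [r2c9∈{2}] r2c9's peers cover all but 2 ⇒ r2c9=2.
Step 23. [r1c5∈{7}] r1c5 has the single candidate 7. So r1c5=7.
Step 24. [r9c6∈{8}] r9c6's peers cover all but 8, so r9c6=8.
Step 25. [r7c2∈{4}] r7c2 is down to just 4. So r7c2=4.
Step 26. [r5c9∈{6}] only 6 remains possible at r5c9 ⇒ r5c9=6.
Step 27. [r4c5∈{2}] r4c5 is down to just 2 ⇒ r4c5=2.
Step 28. [r8c7∈{8}] only 8 remains possible at r8c7, so r8c7=8.
Step 29. [r3c8∈{1}] nothing but 1 survives at r3c8. So r3c8=1.
Step 30. [r7c8∈{2}] r7c8 has the single candidate 2 ⇒ r7c8=2.
Step 31. [r7c1∈{8}] r7c1 has the single candidate 8. So r7c1=8.
Step 32. [r4c1∈{7}] r4c1 is down to just 7. So r4c1=7.
Step 33. [r9c2∈{9}] only 9 remains possible at r9c2 ⇒ r9c2=9.
Step 34. [r8c4∈{5}] r8c4 is down to just 5, so r8c4=5.
Step 35. [r9c4∈{1}] r9c4 is down to just 1. So r9c4=1.
Step 36. [r4c9∈{4}] r4c9 has the single candidate 4. So r4c9=4.
Step 37. [r6c7∈{5}] only 5 remains possible at r6c7 ⇒ r6c7=5.
Step 38. [r2c3∈{1}] nothing but 1 survives at r2c3, so r2c3=1.
Step 39. [r5c5∈{3}] only 3 remains possible at r5c5, so r5c5=3.
Step 40. [r9c9∈{3}] only 3 remains possible at r9c9, so r9c9=3.
Step 41. [r3c5∈{5}] r3c5 has the single candidate 5, so r3c5=5.

Answer: 6 8 3 2 7 1 9 4 5 / 4 5 1 9 8 3 7 6 2 / 9 7 2 4 5 6 3 1 8 / 7 6 9 8 2 5 1 3 4 / 5 1 4 7 3 9 2 8 6 / 3 2 8 6 1 4 5 7 9 / 8 4 5 3 9 7 6 2 1 / 1 3 6 5 4 2 8 9 7 / 2 9 7 1 6 8 4 5 3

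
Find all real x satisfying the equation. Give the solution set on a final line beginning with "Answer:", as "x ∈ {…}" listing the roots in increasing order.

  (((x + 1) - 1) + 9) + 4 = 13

Step 1. [(((x + 1) - 1) + 9) + 4 = 13] 4 comes off first (subtract 4). So sub: ((x + 1) - 1) + 9 = 9.
Step 2. [((x + 1) - 1) + 9 = 9] peel the +9: subtract 9 from each side. So sub: (x + 1) - 1 = 0.
Step 3. [(x + 1) - 1 = 0] -1 is outermost — add 1 both sides, so sub: x + 1 = 1.
Step 4. [x + 1 = 1] 1 comes off first (subtract 1). So sub: x = 0.

Answer: x ∈ {0}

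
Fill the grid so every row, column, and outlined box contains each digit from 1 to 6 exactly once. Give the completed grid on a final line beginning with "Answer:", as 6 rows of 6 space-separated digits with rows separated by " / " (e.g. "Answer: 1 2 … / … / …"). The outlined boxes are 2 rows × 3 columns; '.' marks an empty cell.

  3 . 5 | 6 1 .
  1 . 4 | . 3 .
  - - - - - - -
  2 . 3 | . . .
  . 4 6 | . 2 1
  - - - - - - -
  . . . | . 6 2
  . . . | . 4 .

Step 1. [r6c6∈{3,5}] col 6 places 3 nowhere but r6c6, so r6c6=3.
Step 2. [r5c3∈{1}] r5c3's peers cover all but 1. So r5c3=1.
Step 3. [r5c4∈{5}] r5c4 is down to just 5 ⇒ r5c4=5.
Step 4. [r6c1∈{5,6}] col 1 places 6 nowhere but r6c1 ⇒ r6c1=6.
Step 5. [r6c2∈{2,5}] in row 6, 5 fits only at r6c2. So r6c2=5.
Step 6. [r3c6∈{4,5,6}] row 3 places 6 nowhere but r3c6. So r3c6=6.
Step 7. [r2c4∈{2}] nothing but 2 survives at r2c4 ⇒ r2c4=2.
Step 8. [r2c6∈{5}] r2c6 has the single candidate 5 ⇒ r2c6=5.
Step 9. [r3c5∈{5}] r3c5 is down to just 5, so r3c5=5.
Step 10. [r3c2∈{1}] nothing but 1 survives at r3c2. So r3c2=1.
Step 11. [r6c4∈{1}] only 1 remains possible at r6c4. So r6c4=1.
Step 12. [r1c6∈{4}] r1c6 is down to just 4 ⇒ r1c6=4.
Step 13. [r5c1∈{4}] r5c1's peers cover all but 4. So r5c1=4.
Step 14. [r1c2∈{2}] r1c2 is down to just 2. So r1c2=2.
Step 15. [r2c2∈{6}] r2c2's peers cover all but 6 ⇒ r2c2=6.
Step 16. [r4c1∈{5}] r4c1's peers cover all but 5 ⇒ r4c1=5.
Step 17. [r6c3∈{2}] nothing but 2 survives at r6c3. So r6c3=2.
Step 18. [r3c4∈{4}] r3c4 is down to just 4, so r3c4=4.
Step 19. [r4c4∈{3}] r4c4 is down to just 3. So r4c4=3.
Step 20. [r5c2∈{3}] r5c2 is down to just 3, so r5c2=3.

Answer: 3 2 5 6 1 4 / 1 6 4 2 3 5 / 2 1 3 4 5 6 / 5 4 6 3 2 1 / 4 3 1 5 6 2 / 6 5 2 1 4 3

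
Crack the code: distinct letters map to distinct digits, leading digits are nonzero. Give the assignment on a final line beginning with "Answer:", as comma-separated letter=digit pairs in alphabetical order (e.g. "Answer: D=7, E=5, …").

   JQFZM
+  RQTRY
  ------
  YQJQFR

Step 1. [col 1: M + Y ≡ R (mod 10)] Y=1 is one option consistent with column 1 (M + Y ≡ R (mod 10), carry-in 0) — take it ⇒ Y=1.
Step 2. [col 1: M + Y ≡ R (mod 10)] several values work for M in column 1 (M + Y ≡ R (mod 10), carry-in 0); try M=5 ⇒ M=5.
Step 3. [col 1: M + Y ≡ R (mod 10)] column 1 reads M+Y+carry(0)=R with M=5, Y=1; with digits 1,5 already taken and all letters distinct, the only value for R is 6 ⇒ R=6.
Step 4. [col 2: Z + R ≡ F (mod 10)] F=3 is one option consistent with column 2 (Z + R ≡ F (mod 10), carry-in 0) — take it ⇒ F=3.
Step 5. [col 2: Z + R ≡ F (mod 10)] column 2 reads Z+R+carry(0)=F with R=6, F=3; with digits 1,3,5,6 already taken and all letters distinct, the only value for Z is 7, so Z=7.
Step 6. [col 3: F + T ≡ Q (mod 10)] T=0 is one option consistent with column 3 (F + T ≡ Q (mod 10), carry-in 1) — take it ⇒ T=0.
Step 7. [col 3: F + T ≡ Q (mod 10)] from column 3 (F=3, T=0, carry-in 1, digits 0,1,3,5,6,7 already taken and all letters distinct): Q must equal 4, so Q=4.
Step 8. [col 4: Q + Q ≡ J (mod 10)] from column 4 (Q=4, carry-in 0, digits 0,1,3,4,5,6,7 already taken and all letters distinct): J must equal 8, so J=8.

Answer: F=3, J=8, M=5, Q=4, R=6, T=0, Y=1, Z=7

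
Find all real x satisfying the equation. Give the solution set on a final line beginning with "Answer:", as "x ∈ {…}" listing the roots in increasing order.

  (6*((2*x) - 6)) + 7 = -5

Step 1. [(6*((2*x) - 6)) + 7 = -5] the outer +7 inverts by subtracting 7, so sub: 6*((2*x) - 6) = -12.
Step 2. [6*((2*x) - 6) = -12] leading coefficient 6: divide by 6, so div: (2*x) - 6 = -2.
Step 3. [(2*x) - 6 = -2] 2 divides every term; factor it out. So factor: x - 3 = -1.
Step 4. [x - 3 = -1] -3 is outermost — add 3 both sides. So sub: x = 2.

Answer: x ∈ {2}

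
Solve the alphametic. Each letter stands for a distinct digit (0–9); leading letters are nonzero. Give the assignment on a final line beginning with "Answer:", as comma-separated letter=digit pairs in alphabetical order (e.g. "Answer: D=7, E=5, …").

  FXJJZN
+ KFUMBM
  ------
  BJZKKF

Step 1. [col 1: N + M ≡ F (mod 10)] no forcing yet in column 1 (carry-in 0); N=3 is free and consistent — try it. So N=3.
Step 2. [col 1: N + M ≡ F (mod 10)] several values work for F in column 1 (N + M ≡ F (mod 10), carry-in 0); try F=7. So F=7.
Step 3. [col 1: N + M ≡ F (mod 10)] column 1 reads N+M+carry(0)=F with N=3, F=7; with digits 3,7 already taken and all letters distinct, the only value for M is 4. So M=4.
Step 4. [col 2: Z + B ≡ K (mod 10)] several values work for B in column 2 (Z + B ≡ K (mod 10), carry-in 0); try B=9. So B=9.
Step 5. [col 2: Z + B ≡ K (mod 10)] column 2 (Z + B ≡ K (mod 10), carry-in 0) doesn't pin Z yet; pick Z=2 and continue, so Z=2.
Step 6. [col 2: Z + B ≡ K (mod 10)] from column 2 (Z=2, B=9, carry-in 0, digits 2,3,4,7,9 already taken and all letters distinct): K must equal 1 ⇒ K=1.
Step 7. [col 3: J + M ≡ K (mod 10)] column 3: given M=4, K=1, carry-in 1, and digits 1,2,3,4,7,9 already taken and all letters distinct, J+M≡K (mod 10) forces J=6 ⇒ J=6.
Step 8. [col 4: J + U ≡ Z (mod 10)] column 4 reads J+U+carry(1)=Z with J=6, Z=2; with digits 1,2,3,4,6,7,9 already taken and all letters distinct, the only value for U is 5, so U=5.
Step 9. [col 5: X + F ≡ J (mod 10)] column 5 reads X+F+carry(1)=J with F=7, J=6; with digits 1,2,3,4,5,6,7,9 already taken and all letters distinct, the only value for X is 8, so X=8.

Answer: B=9, F=7, J=6, K=1, M=4, N=3, U=5, X=8, Z=2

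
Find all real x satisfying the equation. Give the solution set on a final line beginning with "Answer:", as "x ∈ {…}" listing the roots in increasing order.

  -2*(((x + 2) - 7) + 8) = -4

Step 1. [-2*(((x + 2) - 7) + 8) = -4] leading coefficient -2: divide by -2. So div: ((x + 2) - 7) + 8 = 2.
Step 2. [((x + 2) - 7) + 8 = 2] the outer +8 inverts by subtracting 8. So sub: (x + 2) - 7 = -6.
Step 3. [(x + 2) - 7 = -6] 7 comes off first (add 7) ⇒ sub: x + 2 = 1.
Step 4. [x + 2 = 1] +2 is outermost — subtract 2 both sides ⇒ sub: x = -1.

Answer: x ∈ {-1}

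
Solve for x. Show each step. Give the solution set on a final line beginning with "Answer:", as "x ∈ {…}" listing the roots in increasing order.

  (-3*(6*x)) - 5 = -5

Step 1. [(-3*(6*x)) - 5 = -5] -5 is outermost — add 5 both sides ⇒ sub: -3*(6*x) = 0.
Step 2. [-3*(6*x) = 0] -3 out front; divide by -3, so div: 6*x = 0.
Step 3. [6*x = 0] divide by the outer 6 ⇒ div: x = 0.

Answer: x ∈ {0}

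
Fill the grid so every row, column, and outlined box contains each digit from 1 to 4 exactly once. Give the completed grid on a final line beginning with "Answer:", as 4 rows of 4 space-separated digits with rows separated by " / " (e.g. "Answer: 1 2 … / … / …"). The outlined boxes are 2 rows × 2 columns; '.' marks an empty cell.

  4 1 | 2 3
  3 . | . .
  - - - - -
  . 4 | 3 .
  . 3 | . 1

Step 1. [r2c3∈{1,4}] row 2 places 1 nowhere but r2c3. So r2c3=1.
Step 2. [r4c1∈{2}] nothing but 2 survives at r4c1, so r4c1=2.
Step 3. [r2c2∈{2}] nothing but 2 survives at r2c2 ⇒ r2c2=2.
Step 4. [r3c4∈{2}] nothing but 2 survives at r3c4 ⇒ r3c4=2.
Step 5. [r4c3∈{4}] r4c3 has the single candidate 4 ⇒ r4c3=4.
Step 6. [r3c1∈{1}] only 1 remains possible at r3c1. So r3c1=1.
Step 7. [r2c4∈{4}] r2c4 has the single candidate 4, so r2c4=4.

Answer: 4 1 2 3 / 3 2 1 4 / 1 4 3 2 / 2 3 4 1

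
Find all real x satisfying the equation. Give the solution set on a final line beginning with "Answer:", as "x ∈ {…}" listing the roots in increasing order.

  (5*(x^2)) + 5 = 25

Step 1. [(5*(x^2)) + 5 = 25] 5 comes off first (subtract 5) ⇒ sub: 5*(x^2) = 20.
Step 2. [5*(x^2) = 20] 5·(inner) — divide through by 5. So div: x^2 = 4.
Step 3. [x^2 = 4] √ both sides: 4 ≥ 0 gives two branches ⇒ sqrt: x = 2 or -2.

Answer: x ∈ {-2, 2}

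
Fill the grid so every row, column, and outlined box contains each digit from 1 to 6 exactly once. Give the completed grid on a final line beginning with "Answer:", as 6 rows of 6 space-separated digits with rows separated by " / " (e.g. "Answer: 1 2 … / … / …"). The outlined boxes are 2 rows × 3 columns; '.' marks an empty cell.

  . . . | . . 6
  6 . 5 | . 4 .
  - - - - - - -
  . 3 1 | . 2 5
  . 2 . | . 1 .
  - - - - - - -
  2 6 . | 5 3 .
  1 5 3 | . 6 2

Step 1. [r3c1∈{4}] r3c1's peers cover all but 4, so r3c1=4.
Step 2. [r2c2∈{1}] r2c2 is down to just 1 ⇒ r2c2=1.
Step 3. [r2c6∈{3}] r2c6's peers cover all but 3 ⇒ r2c6=3.
Step 4. [r1c3∈{2,4}] col 3 places 2 nowhere but r1c3, so r1c3=2.
Step 5. [r6c4∈{4}] r6c4 is down to just 4. So r6c4=4.
Step 6. [r4c4∈{3,6}] row 4 places 3 nowhere but r4c4 ⇒ r4c4=3.
Step 7. [r4c1∈{5}] r4c1 is down to just 5 ⇒ r4c1=5.
Step 8. [r1c4∈{1}] r1c4 is down to just 1 ⇒ r1c4=1.
Step 9. [r1c5∈{5}] r1c5 has the single candidate 5, so r1c5=5.
Step 10. [r1c2∈{4}] r1c2 has the single candidate 4 ⇒ r1c2=4.
Step 11. [r2c4∈{2}] nothing but 2 survives at r2c4. So r2c4=2.
Step 12. [r4c6∈{4}] only 4 remains possible at r4c6, so r4c6=4.
Step 13. [r5c3∈{4}] only 4 remains possible at r5c3, so r5c3=4.
Step 14. [r4c3∈{6}] r4c3 has the single candidate 6, so r4c3=6.
Step 15. [r3c4∈{6}] r3c4 has the single candidate 6 ⇒ r3c4=6.
Step 16. [r5c6∈{1}] only 1 remains possible at r5c6, so r5c6=1.
Step 17. [r1c1∈{3}] nothing but 3 survives at r1c1, so r1c1=3.

Answer: 3 4 2 1 5 6 / 6 1 5 2 4 3 / 4 3 1 6 2 5 / 5 2 6 3 1 4 / 2 6 4 5 3 1 / 1 5 3 4 6 2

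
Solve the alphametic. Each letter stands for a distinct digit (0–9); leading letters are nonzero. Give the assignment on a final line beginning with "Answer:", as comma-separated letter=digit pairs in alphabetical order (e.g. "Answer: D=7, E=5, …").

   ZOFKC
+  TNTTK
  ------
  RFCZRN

Step 1. [col 1: C + K ≡ N (mod 10)] several values work for K in column 1 (C + K ≡ N (mod 10), carry-in 0); try K=7. So K=7.
Step 2. [col 1: C + K ≡ N (mod 10)] several values work for N in column 1 (C + K ≡ N (mod 10), carry-in 0); try N=9 ⇒ N=9.
Step 3. [col 1: C + K ≡ N (mod 10)] in column 1 we have C+K≡N with carry-in 0; given K=7, N=9 and digits 7,9 already taken and all letters distinct, that pins C to 2 ⇒ C=2.
Step 4. [col 2: K + T ≡ R (mod 10)] several values work for R in column 2 (K + T ≡ R (mod 10), carry-in 0); try R=1, so R=1.
Step 5. [col 2: K + T ≡ R (mod 10)] from column 2 (K=7, R=1, carry-in 0, digits 1,2,7,9 already taken and all letters distinct): T must equal 4 ⇒ T=4.
Step 6. [col 3: F + T ≡ Z (mod 10)] Z=5 is one option consistent with column 3 (F + T ≡ Z (mod 10), carry-in 1) — take it ⇒ Z=5.
Step 7. [col 3: F + T ≡ Z (mod 10)] column 3: given T=4, Z=5, carry-in 1, and digits 1,2,4,5,7,9 already taken and all letters distinct, F+T≡Z (mod 10) forces F=0 ⇒ F=0.
Step 8. [col 4: O + N ≡ C (mod 10)] column 4: given N=9, C=2, carry-in 0, and digits 0,1,2,4,5,7,9 already taken and all letters distinct, O+N≡C (mod 10) forces O=3, so O=3.

Answer: C=2, F=0, K=7, N=9, O=3, R=1, T=4, Z=5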